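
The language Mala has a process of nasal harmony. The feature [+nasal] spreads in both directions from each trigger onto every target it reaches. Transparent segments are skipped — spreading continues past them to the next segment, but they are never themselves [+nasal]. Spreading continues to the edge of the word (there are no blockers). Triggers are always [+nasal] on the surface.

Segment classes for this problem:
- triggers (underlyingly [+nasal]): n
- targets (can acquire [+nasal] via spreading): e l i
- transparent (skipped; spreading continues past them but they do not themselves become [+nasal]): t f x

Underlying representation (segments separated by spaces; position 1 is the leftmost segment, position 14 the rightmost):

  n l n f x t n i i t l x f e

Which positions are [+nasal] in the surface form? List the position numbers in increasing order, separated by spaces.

From /n/ at 1 rightward: 2 /l/ → [+nasal]; 3 /n/ is itself a trigger — this domain ends here.
From /n/ at 1 leftward: word edge.
From /n/ at 3 rightward: 4 /f/ transparent; 5 /x/ transparent; 6 /t/ transparent; 7 /n/ is itself a trigger — this domain ends here.
From /n/ at 3 leftward: 2 /l/ → [+nasal]; 1 /n/ is itself a trigger — this domain ends here.
From /n/ at 7 rightward: 8 /i/ → [+nasal]; 9 /i/ → [+nasal]; 10 /t/ transparent; 11 /l/ → [+nasal]; 12 /x/ transparent; 13 /f/ transparent; 14 /e/ → [+nasal]; word edge.
From /n/ at 7 leftward: 6 /t/ transparent; 5 /x/ transparent; 4 /f/ transparent; 3 /n/ is itself a trigger — this domain ends here.

1 2 3 7 8 9 11 14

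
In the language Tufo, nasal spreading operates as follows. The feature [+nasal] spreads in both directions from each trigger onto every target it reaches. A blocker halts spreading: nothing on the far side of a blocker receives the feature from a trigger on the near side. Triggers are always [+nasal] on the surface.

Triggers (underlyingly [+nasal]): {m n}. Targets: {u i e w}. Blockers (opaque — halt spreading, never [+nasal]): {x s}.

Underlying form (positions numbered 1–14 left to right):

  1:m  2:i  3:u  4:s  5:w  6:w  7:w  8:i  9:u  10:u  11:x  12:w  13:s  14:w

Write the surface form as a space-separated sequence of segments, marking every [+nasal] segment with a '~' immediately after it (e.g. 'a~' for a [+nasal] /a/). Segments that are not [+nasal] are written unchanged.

From /m/ at 1 rightward: 2 /i/ → [+nasal]; 3 /u/ → [+nasal]; 4 /s/ blocks.
From /m/ at 1 leftward: word edge.
Targets with no active source: positions 5 6 7 8 9 10 12 14 stay [-nasal].
[+nasal] positions on the surface: 1 2 3.

m~ i~ u~ s w w w i u u x w s w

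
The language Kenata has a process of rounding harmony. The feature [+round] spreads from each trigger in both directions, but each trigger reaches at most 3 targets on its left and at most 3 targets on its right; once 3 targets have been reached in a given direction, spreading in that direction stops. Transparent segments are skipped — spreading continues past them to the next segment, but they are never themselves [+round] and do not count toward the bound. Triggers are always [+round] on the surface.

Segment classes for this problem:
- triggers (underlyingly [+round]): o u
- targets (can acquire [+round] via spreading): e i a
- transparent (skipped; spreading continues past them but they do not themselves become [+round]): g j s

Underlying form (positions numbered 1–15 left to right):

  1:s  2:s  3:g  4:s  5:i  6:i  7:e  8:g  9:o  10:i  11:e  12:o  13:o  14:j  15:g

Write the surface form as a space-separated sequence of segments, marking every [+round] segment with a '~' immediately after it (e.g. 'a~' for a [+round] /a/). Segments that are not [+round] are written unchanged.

s s g s i~ i~ e~ g o~ i~ e~ o~ o~ j g

From /o/ at 9 rightward: 10 /i/ → [+round]; 11 /e/ → [+round]; 12 /o/ is itself a trigger — this domain ends here.
From /o/ at 9 leftward: 8 /g/ transparent; 7 /e/ → [+round]; 6 /i/ → [+round]; 5 /i/ → [+round]; bound reached.
From /o/ at 12 rightward: 13 /o/ is itself a trigger — this domain ends here.
From /o/ at 12 leftward: 11 /e/ → [+round]; 10 /i/ → [+round]; 9 /o/ is itself a trigger — this domain ends here.
From /o/ at 13 rightward: 14 /j/ transparent; 15 /g/ transparent; word edge.
From /o/ at 13 leftward: 12 /o/ is itself a trigger — this domain ends here.
[+round] positions on the surface: 5 6 7 9 10 11 12 13.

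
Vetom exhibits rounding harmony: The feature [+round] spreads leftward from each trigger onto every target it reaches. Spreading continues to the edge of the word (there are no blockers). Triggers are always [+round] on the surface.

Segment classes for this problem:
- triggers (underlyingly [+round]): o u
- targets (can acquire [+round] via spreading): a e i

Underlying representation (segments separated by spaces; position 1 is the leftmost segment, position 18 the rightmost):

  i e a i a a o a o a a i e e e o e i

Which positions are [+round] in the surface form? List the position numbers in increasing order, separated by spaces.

1 2 3 4 5 6 7 8 9 10 11 12 13 14 15 16

From /o/ at 7 leftward: 6 /a/ → [+round]; 5 /a/ → [+round]; 4 /i/ → [+round]; 3 /a/ → [+round]; 2 /e/ → [+round]; 1 /i/ → [+round]; word edge.
From /o/ at 9 leftward: 8 /a/ → [+round]; 7 /o/ is itself a trigger — this domain ends here.
From /o/ at 16 leftward: 15 /e/ → [+round]; 14 /e/ → [+round]; 13 /e/ → [+round]; 12 /i/ → [+round]; 11 /a/ → [+round]; 10 /a/ → [+round]; 9 /o/ is itself a trigger — this domain ends here.
Targets with no active source: positions 17 18 stay [-round].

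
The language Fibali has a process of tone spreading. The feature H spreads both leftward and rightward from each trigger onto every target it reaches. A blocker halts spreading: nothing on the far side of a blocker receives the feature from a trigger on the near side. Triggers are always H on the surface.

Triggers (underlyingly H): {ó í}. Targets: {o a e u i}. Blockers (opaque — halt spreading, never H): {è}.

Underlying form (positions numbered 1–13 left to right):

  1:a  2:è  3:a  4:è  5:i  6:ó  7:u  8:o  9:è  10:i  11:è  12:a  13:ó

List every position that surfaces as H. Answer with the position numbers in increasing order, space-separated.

From /ó/ at 6 rightward: 7 /u/ → H; 8 /o/ → H; 9 /è/ blocks.
From /ó/ at 6 leftward: 5 /i/ → H; 4 /è/ blocks.
From /ó/ at 13 rightward: word edge.
From /ó/ at 13 leftward: 12 /a/ → H; 11 /è/ blocks.
Targets with no active source: positions 1 3 10 stay [-high tone].

5 6 7 8 12 13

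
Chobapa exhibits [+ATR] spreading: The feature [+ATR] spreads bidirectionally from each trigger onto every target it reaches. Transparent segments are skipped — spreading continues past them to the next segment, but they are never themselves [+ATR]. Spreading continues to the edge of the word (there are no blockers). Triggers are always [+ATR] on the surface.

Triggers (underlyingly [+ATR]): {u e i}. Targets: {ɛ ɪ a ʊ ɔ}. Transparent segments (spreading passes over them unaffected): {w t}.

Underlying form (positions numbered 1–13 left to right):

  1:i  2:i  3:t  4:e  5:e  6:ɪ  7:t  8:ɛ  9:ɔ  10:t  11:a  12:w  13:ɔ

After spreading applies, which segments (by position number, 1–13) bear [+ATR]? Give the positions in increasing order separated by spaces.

1 2 4 5 6 8 9 11 13

From /i/ at 1 rightward: 2 /i/ is itself a trigger — this domain ends here.
From /i/ at 1 leftward: word edge.
From /i/ at 2 rightward: 3 /t/ transparent; 4 /e/ is itself a trigger — this domain ends here.
From /i/ at 2 leftward: 1 /i/ is itself a trigger — this domain ends here.
From /e/ at 4 rightward: 5 /e/ is itself a trigger — this domain ends here.
From /e/ at 4 leftward: 3 /t/ transparent; 2 /i/ is itself a trigger — this domain ends here.
From /e/ at 5 rightward: 6 /ɪ/ → [+ATR]; 7 /t/ transparent; 8 /ɛ/ → [+ATR]; 9 /ɔ/ → [+ATR]; 10 /t/ transparent; 11 /a/ → [+ATR]; 12 /w/ transparent; 13 /ɔ/ → [+ATR]; word edge.
From /e/ at 5 leftward: 4 /e/ is itself a trigger — this domain ends here.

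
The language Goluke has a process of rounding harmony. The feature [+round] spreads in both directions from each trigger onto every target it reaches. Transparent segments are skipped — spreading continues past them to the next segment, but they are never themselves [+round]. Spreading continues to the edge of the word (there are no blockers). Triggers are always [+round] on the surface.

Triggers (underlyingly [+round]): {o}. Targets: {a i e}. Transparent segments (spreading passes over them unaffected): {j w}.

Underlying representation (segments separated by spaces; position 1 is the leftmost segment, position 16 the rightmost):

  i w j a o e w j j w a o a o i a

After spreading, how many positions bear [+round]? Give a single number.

From /o/ at 5 rightward: 6 /e/ → [+round]; 7 /w/ transparent; 8 /j/ transparent; 9 /j/ transparent; 10 /w/ transparent; 11 /a/ → [+round]; 12 /o/ is itself a trigger — this domain ends here.
From /o/ at 5 leftward: 4 /a/ → [+round]; 3 /j/ transparent; 2 /w/ transparent; 1 /i/ → [+round]; word edge.
From /o/ at 12 rightward: 13 /a/ → [+round]; 14 /o/ is itself a trigger — this domain ends here.
From /o/ at 12 leftward: 11 /a/ → [+round]; 10 /w/ transparent; 9 /j/ transparent; 8 /j/ transparent; 7 /w/ transparent; 6 /e/ → [+round]; 5 /o/ is itself a trigger — this domain ends here.
From /o/ at 14 rightward: 15 /i/ → [+round]; 16 /a/ → [+round]; word edge.
From /o/ at 14 leftward: 13 /a/ → [+round]; 12 /o/ is itself a trigger — this domain ends here.
[+round] positions on the surface: 1 4 5 6 11 12 13 14 15 16.

10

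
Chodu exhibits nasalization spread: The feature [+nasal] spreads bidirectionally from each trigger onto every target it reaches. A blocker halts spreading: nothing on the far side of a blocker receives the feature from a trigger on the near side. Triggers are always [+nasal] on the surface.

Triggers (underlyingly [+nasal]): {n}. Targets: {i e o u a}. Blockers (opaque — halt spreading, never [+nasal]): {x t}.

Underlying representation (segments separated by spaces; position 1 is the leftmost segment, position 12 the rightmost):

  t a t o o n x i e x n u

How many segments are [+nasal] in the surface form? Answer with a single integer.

From /n/ at 6 rightward: 7 /x/ blocks.
From /n/ at 6 leftward: 5 /o/ → [+nasal]; 4 /o/ → [+nasal]; 3 /t/ blocks.
From /n/ at 11 rightward: 12 /u/ → [+nasal]; word edge.
From /n/ at 11 leftward: 10 /x/ blocks.
Targets with no active source: positions 2 8 9 stay [-nasal].
[+nasal] positions on the surface: 4 5 6 11 12.

5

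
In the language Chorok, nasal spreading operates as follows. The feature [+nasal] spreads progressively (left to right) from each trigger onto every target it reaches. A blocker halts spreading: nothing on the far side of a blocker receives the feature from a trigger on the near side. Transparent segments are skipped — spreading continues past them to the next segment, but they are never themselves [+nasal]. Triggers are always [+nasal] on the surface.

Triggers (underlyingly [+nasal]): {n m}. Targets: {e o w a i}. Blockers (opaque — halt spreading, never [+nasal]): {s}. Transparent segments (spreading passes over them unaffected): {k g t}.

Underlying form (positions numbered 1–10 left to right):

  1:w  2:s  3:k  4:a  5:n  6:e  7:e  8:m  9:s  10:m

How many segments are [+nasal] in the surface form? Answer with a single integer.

5

From /n/ at 5 rightward: 6 /e/ → [+nasal]; 7 /e/ → [+nasal]; 8 /m/ is itself a trigger — this domain ends here.
From /m/ at 8 rightward: 9 /s/ blocks.
From /m/ at 10 rightward: word edge.
Targets with no active source: positions 1 4 stay [-nasal].
[+nasal] positions on the surface: 5 6 7 8 10.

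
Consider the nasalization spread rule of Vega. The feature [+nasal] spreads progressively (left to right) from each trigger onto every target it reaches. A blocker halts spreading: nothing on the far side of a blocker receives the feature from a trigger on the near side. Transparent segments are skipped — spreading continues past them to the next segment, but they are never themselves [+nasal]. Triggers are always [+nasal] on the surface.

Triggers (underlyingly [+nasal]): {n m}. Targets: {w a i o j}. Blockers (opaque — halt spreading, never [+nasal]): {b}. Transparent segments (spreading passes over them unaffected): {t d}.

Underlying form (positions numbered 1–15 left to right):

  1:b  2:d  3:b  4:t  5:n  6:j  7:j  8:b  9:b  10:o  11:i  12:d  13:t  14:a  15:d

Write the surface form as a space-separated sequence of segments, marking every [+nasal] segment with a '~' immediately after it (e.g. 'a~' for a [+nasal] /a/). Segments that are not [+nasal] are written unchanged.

b d b t n~ j~ j~ b b o i d t a d

From /n/ at 5 rightward: 6 /j/ → [+nasal]; 7 /j/ → [+nasal]; 8 /b/ blocks.
Targets with no active source: positions 10 11 14 stay [-nasal].
[+nasal] positions on the surface: 5 6 7.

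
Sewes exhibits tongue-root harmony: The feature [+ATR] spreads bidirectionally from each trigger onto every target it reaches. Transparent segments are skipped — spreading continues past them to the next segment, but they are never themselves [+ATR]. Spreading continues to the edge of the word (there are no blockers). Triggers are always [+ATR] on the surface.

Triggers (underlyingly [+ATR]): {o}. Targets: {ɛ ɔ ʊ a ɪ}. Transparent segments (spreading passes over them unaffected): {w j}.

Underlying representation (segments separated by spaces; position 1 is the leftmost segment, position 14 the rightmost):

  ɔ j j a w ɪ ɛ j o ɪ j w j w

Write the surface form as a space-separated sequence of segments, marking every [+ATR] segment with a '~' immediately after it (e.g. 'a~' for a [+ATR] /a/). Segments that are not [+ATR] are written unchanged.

From /o/ at 9 rightward: 10 /ɪ/ → [+ATR]; 11 /j/ transparent; 12 /w/ transparent; 13 /j/ transparent; 14 /w/ transparent; word edge.
From /o/ at 9 leftward: 8 /j/ transparent; 7 /ɛ/ → [+ATR]; 6 /ɪ/ → [+ATR]; 5 /w/ transparent; 4 /a/ → [+ATR]; 3 /j/ transparent; 2 /j/ transparent; 1 /ɔ/ → [+ATR]; word edge.
[+ATR] positions on the surface: 1 4 6 7 9 10.

ɔ~ j j a~ w ɪ~ ɛ~ j o~ ɪ~ j w j w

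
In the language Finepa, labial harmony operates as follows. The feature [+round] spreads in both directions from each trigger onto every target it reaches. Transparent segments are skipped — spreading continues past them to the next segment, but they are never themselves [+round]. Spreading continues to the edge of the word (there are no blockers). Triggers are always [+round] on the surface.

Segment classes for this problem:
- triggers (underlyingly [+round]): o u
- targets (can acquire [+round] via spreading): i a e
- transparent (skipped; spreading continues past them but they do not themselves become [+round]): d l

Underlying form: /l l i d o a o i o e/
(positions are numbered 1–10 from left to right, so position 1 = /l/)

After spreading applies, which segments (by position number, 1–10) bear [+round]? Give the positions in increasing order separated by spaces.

From /o/ at 5 rightward: 6 /a/ → [+round]; 7 /o/ is itself a trigger — this domain ends here.
From /o/ at 5 leftward: 4 /d/ transparent; 3 /i/ → [+round]; 2 /l/ transparent; 1 /l/ transparent; word edge.
From /o/ at 7 rightward: 8 /i/ → [+round]; 9 /o/ is itself a trigger — this domain ends here.
From /o/ at 7 leftward: 6 /a/ → [+round]; 5 /o/ is itself a trigger — this domain ends here.
From /o/ at 9 rightward: 10 /e/ → [+round]; word edge.
From /o/ at 9 leftward: 8 /i/ → [+round]; 7 /o/ is itself a trigger — this domain ends here.

3 5 6 7 8 9 10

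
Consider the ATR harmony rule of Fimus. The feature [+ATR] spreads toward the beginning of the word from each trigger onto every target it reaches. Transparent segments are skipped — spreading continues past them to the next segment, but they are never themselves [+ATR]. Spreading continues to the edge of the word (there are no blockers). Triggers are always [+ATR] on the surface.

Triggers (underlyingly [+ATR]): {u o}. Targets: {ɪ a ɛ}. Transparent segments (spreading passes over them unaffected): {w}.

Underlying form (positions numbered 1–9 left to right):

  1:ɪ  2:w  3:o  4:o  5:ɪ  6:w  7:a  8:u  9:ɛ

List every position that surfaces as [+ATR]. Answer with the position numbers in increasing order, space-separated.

From /o/ at 3 leftward: 2 /w/ transparent; 1 /ɪ/ → [+ATR]; word edge.
From /o/ at 4 leftward: 3 /o/ is itself a trigger — this domain ends here.
From /u/ at 8 leftward: 7 /a/ → [+ATR]; 6 /w/ transparent; 5 /ɪ/ → [+ATR]; 4 /o/ is itself a trigger — this domain ends here.
Target with no active source: position 9 stays [-ATR].

1 3 4 5 7 8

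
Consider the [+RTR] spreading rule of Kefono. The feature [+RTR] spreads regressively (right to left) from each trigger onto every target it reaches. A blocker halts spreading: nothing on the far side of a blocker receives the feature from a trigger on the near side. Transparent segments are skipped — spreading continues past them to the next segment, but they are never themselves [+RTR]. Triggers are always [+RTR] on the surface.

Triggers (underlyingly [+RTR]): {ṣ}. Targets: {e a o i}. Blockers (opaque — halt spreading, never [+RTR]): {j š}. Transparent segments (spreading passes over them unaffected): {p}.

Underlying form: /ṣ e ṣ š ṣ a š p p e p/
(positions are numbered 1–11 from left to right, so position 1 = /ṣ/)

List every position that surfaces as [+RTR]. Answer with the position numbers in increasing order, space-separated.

From /ṣ/ at 1 leftward: word edge.
From /ṣ/ at 3 leftward: 2 /e/ → [+RTR]; 1 /ṣ/ is itself a trigger — this domain ends here.
From /ṣ/ at 5 leftward: 4 /š/ blocks.
Targets with no active source: positions 6 10 stay [-emphatic].

1 2 3 5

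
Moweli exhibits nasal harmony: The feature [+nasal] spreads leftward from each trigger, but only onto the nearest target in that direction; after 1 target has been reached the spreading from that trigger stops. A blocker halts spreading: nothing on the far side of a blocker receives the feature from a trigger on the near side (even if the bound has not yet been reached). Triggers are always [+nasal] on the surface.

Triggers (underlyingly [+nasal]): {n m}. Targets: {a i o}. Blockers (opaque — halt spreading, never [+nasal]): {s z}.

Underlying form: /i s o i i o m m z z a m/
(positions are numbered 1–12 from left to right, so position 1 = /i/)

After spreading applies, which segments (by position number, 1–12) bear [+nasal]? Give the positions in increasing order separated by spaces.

6 7 8 11 12

From /m/ at 7 leftward: 6 /o/ → [+nasal]; bound reached.
From /m/ at 8 leftward: 7 /m/ is itself a trigger — this domain ends here.
From /m/ at 12 leftward: 11 /a/ → [+nasal]; bound reached.
Targets with no active source: positions 1 3 4 5 stay [-nasal].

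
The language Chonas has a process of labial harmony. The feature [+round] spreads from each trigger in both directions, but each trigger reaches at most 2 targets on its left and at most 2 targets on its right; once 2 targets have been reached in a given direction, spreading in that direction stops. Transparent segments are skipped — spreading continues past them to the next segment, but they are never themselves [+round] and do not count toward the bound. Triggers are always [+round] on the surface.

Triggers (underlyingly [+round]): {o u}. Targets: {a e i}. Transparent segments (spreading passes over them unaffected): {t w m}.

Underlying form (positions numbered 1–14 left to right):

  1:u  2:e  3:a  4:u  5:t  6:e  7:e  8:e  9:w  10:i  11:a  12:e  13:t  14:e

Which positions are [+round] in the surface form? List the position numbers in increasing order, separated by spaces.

1 2 3 4 6 7

From /u/ at 1 rightward: 2 /e/ → [+round]; 3 /a/ → [+round]; bound reached.
From /u/ at 1 leftward: word edge.
From /u/ at 4 rightward: 5 /t/ transparent; 6 /e/ → [+round]; 7 /e/ → [+round]; bound reached.
From /u/ at 4 leftward: 3 /a/ → [+round]; 2 /e/ → [+round]; bound reached.
Targets with no active source: positions 8 10 11 12 14 stay [-round].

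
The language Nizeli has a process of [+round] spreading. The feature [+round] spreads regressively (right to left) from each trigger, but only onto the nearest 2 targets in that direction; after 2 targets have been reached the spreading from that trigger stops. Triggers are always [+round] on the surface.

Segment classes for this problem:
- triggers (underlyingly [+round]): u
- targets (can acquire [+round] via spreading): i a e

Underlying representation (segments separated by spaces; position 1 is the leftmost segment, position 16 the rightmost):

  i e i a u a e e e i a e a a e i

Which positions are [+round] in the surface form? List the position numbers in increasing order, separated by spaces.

3 4 5

From /u/ at 5 leftward: 4 /a/ → [+round]; 3 /i/ → [+round]; bound reached.
Targets with no active source: positions 1 2 6 7 8 9 10 11 12 13 14 15 16 stay [-round].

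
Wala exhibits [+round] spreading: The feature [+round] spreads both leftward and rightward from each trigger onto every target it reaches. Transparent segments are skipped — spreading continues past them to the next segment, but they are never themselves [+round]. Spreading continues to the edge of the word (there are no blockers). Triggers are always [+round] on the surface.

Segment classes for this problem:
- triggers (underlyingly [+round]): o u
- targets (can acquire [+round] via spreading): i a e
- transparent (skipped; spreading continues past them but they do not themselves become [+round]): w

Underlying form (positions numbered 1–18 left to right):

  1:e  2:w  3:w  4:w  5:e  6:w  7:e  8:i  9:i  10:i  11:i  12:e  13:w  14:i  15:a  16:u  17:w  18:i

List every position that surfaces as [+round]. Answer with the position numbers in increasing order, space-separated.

From /u/ at 16 rightward: 17 /w/ transparent; 18 /i/ → [+round]; word edge.
From /u/ at 16 leftward: 15 /a/ → [+round]; 14 /i/ → [+round]; 13 /w/ transparent; 12 /e/ → [+round]; 11 /i/ → [+round]; 10 /i/ → [+round]; 9 /i/ → [+round]; 8 /i/ → [+round]; 7 /e/ → [+round]; 6 /w/ transparent; 5 /e/ → [+round]; 4 /w/ transparent; 3 /w/ transparent; 2 /w/ transparent; 1 /e/ → [+round]; word edge.

1 5 7 8 9 10 11 12 14 15 16 18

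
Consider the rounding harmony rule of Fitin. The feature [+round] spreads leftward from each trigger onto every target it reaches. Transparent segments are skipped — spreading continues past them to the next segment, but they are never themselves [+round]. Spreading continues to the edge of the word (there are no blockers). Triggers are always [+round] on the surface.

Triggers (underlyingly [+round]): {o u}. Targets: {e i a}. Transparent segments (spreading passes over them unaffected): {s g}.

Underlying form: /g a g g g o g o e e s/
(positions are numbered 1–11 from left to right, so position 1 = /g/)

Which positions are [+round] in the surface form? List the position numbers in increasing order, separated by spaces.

From /o/ at 6 leftward: 5 /g/ transparent; 4 /g/ transparent; 3 /g/ transparent; 2 /a/ → [+round]; 1 /g/ transparent; word edge.
From /o/ at 8 leftward: 7 /g/ transparent; 6 /o/ is itself a trigger — this domain ends here.
Targets with no active source: positions 9 10 stay [-round].

2 6 8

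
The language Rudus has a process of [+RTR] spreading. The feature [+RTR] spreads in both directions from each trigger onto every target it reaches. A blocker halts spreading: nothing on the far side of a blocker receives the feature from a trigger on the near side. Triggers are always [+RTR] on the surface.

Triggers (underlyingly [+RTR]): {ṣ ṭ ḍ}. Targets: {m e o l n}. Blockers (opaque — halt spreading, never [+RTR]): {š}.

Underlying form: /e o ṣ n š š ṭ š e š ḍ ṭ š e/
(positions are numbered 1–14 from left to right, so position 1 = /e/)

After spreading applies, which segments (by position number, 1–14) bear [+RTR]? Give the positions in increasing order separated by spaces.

From /ṣ/ at 3 rightward: 4 /n/ → [+RTR]; 5 /š/ blocks.
From /ṣ/ at 3 leftward: 2 /o/ → [+RTR]; 1 /e/ → [+RTR]; word edge.
From /ṭ/ at 7 rightward: 8 /š/ blocks.
From /ṭ/ at 7 leftward: 6 /š/ blocks.
From /ḍ/ at 11 rightward: 12 /ṭ/ is itself a trigger — this domain ends here.
From /ḍ/ at 11 leftward: 10 /š/ blocks.
From /ṭ/ at 12 rightward: 13 /š/ blocks.
From /ṭ/ at 12 leftward: 11 /ḍ/ is itself a trigger — this domain ends here.
Targets with no active source: positions 9 14 stay [-emphatic].

1 2 3 4 7 11 12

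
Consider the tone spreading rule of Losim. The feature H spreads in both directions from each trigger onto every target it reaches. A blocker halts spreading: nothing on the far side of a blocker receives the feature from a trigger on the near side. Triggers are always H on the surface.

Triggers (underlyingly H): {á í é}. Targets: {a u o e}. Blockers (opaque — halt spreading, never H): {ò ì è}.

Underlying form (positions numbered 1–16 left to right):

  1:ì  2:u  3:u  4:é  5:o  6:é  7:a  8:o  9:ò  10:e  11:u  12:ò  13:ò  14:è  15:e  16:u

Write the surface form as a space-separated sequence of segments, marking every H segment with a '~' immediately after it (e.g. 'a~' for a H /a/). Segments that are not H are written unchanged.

ì u~ u~ é~ o~ é~ a~ o~ ò e u ò ò è e u

From /é/ at 4 rightward: 5 /o/ → H; 6 /é/ is itself a trigger — this domain ends here.
From /é/ at 4 leftward: 3 /u/ → H; 2 /u/ → H; 1 /ì/ blocks.
From /é/ at 6 rightward: 7 /a/ → H; 8 /o/ → H; 9 /ò/ blocks.
From /é/ at 6 leftward: 5 /o/ → H; 4 /é/ is itself a trigger — this domain ends here.
Targets with no active source: positions 10 11 15 16 stay [-high tone].
H positions on the surface: 2 3 4 5 6 7 8.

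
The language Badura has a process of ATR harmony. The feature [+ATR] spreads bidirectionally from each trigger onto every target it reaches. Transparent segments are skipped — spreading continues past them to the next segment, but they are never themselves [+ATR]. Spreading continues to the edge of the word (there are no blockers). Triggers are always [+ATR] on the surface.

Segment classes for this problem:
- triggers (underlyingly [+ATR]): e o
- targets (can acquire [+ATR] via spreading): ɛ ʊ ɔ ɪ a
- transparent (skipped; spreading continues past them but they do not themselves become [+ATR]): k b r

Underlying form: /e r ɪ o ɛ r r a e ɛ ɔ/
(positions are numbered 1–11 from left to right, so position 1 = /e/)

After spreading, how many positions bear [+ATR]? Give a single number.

8

From /e/ at 1 rightward: 2 /r/ transparent; 3 /ɪ/ → [+ATR]; 4 /o/ is itself a trigger — this domain ends here.
From /e/ at 1 leftward: word edge.
From /o/ at 4 rightward: 5 /ɛ/ → [+ATR]; 6 /r/ transparent; 7 /r/ transparent; 8 /a/ → [+ATR]; 9 /e/ is itself a trigger — this domain ends here.
From /o/ at 4 leftward: 3 /ɪ/ → [+ATR]; 2 /r/ transparent; 1 /e/ is itself a trigger — this domain ends here.
From /e/ at 9 rightward: 10 /ɛ/ → [+ATR]; 11 /ɔ/ → [+ATR]; word edge.
From /e/ at 9 leftward: 8 /a/ → [+ATR]; 7 /r/ transparent; 6 /r/ transparent; 5 /ɛ/ → [+ATR]; 4 /o/ is itself a trigger — this domain ends here.
[+ATR] positions on the surface: 1 3 4 5 8 9 10 11.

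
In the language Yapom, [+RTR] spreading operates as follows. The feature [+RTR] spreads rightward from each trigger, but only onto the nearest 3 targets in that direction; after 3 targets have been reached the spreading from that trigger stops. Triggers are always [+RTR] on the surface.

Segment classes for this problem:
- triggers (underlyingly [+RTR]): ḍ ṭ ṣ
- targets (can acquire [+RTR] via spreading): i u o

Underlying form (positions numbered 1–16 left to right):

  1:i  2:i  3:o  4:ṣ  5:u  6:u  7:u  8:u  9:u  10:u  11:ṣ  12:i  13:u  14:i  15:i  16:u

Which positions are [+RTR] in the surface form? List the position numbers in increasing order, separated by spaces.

From /ṣ/ at 4 rightward: 5 /u/ → [+RTR]; 6 /u/ → [+RTR]; 7 /u/ → [+RTR]; bound reached.
From /ṣ/ at 11 rightward: 12 /i/ → [+RTR]; 13 /u/ → [+RTR]; 14 /i/ → [+RTR]; bound reached.
Targets with no active source: positions 1 2 3 8 9 10 15 16 stay [-emphatic].

4 5 6 7 11 12 13 14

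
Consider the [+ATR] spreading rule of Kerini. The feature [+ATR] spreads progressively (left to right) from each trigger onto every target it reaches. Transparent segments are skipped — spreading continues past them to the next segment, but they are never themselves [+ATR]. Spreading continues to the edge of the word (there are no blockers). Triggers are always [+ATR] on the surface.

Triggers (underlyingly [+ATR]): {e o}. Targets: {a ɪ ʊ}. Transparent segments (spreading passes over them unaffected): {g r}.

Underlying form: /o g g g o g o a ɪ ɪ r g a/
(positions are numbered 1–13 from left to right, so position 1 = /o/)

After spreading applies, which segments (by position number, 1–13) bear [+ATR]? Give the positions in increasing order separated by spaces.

From /o/ at 1 rightward: 2 /g/ transparent; 3 /g/ transparent; 4 /g/ transparent; 5 /o/ is itself a trigger — this domain ends here.
From /o/ at 5 rightward: 6 /g/ transparent; 7 /o/ is itself a trigger — this domain ends here.
From /o/ at 7 rightward: 8 /a/ → [+ATR]; 9 /ɪ/ → [+ATR]; 10 /ɪ/ → [+ATR]; 11 /r/ transparent; 12 /g/ transparent; 13 /a/ → [+ATR]; word edge.

1 5 7 8 9 10 13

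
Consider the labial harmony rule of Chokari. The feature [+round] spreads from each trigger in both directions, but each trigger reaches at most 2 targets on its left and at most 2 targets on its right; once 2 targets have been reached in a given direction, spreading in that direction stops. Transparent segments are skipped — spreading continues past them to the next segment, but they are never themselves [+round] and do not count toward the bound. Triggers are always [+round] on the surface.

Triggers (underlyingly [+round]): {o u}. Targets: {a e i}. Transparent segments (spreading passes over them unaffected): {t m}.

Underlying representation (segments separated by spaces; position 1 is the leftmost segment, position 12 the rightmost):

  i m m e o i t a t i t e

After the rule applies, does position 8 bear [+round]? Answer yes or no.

yes

From /o/ at 5 rightward: 6 /i/ → [+round]; 7 /t/ transparent; 8 /a/ → [+round]; bound reached.
From /o/ at 5 leftward: 4 /e/ → [+round]; 3 /m/ transparent; 2 /m/ transparent; 1 /i/ → [+round]; bound reached.
Targets with no active source: positions 10 12 stay [-round].
[+round] positions on the surface: 1 4 5 6 8.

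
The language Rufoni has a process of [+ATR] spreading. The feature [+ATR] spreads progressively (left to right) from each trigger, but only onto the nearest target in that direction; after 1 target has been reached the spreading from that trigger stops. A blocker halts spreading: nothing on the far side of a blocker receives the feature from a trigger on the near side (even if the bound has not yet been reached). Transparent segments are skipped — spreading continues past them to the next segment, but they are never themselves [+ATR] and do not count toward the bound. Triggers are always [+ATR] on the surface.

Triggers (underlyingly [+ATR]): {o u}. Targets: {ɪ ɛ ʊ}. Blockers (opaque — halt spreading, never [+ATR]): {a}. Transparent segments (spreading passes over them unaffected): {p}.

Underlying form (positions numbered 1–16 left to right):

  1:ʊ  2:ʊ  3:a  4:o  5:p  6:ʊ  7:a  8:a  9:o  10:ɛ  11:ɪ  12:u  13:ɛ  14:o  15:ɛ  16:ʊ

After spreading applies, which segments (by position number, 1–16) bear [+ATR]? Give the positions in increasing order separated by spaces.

From /o/ at 4 rightward: 5 /p/ transparent; 6 /ʊ/ → [+ATR]; bound reached.
From /o/ at 9 rightward: 10 /ɛ/ → [+ATR]; bound reached.
From /u/ at 12 rightward: 13 /ɛ/ → [+ATR]; bound reached.
From /o/ at 14 rightward: 15 /ɛ/ → [+ATR]; bound reached.
Targets with no active source: positions 1 2 11 16 stay [-ATR].

4 6 9 10 12 13 14 15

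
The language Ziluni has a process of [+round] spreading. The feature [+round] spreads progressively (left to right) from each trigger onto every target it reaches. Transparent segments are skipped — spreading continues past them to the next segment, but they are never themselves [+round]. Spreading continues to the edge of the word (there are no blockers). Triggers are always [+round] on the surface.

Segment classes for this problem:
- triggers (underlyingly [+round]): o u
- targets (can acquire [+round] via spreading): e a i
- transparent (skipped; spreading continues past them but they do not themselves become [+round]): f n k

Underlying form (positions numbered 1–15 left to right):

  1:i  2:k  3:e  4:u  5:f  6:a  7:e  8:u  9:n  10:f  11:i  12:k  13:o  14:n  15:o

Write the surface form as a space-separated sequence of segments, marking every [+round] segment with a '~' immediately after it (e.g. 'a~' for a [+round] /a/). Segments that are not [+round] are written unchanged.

From /u/ at 4 rightward: 5 /f/ transparent; 6 /a/ → [+round]; 7 /e/ → [+round]; 8 /u/ is itself a trigger — this domain ends here.
From /u/ at 8 rightward: 9 /n/ transparent; 10 /f/ transparent; 11 /i/ → [+round]; 12 /k/ transparent; 13 /o/ is itself a trigger — this domain ends here.
From /o/ at 13 rightward: 14 /n/ transparent; 15 /o/ is itself a trigger — this domain ends here.
From /o/ at 15 rightward: word edge.
Targets with no active source: positions 1 3 stay [-round].
[+round] positions on the surface: 4 6 7 8 11 13 15.

i k e u~ f a~ e~ u~ n f i~ k o~ n o~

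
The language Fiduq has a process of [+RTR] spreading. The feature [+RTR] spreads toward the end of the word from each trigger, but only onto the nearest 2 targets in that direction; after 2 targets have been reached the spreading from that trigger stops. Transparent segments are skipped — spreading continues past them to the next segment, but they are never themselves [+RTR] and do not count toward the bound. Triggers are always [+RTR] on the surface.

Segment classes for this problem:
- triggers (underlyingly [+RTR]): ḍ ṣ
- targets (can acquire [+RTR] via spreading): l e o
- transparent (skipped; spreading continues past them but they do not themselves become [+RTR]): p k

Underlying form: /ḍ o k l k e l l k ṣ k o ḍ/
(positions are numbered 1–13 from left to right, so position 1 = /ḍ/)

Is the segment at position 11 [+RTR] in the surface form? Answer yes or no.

no

From /ḍ/ at 1 rightward: 2 /o/ → [+RTR]; 3 /k/ transparent; 4 /l/ → [+RTR]; bound reached.
From /ṣ/ at 10 rightward: 11 /k/ transparent; 12 /o/ → [+RTR]; 13 /ḍ/ is itself a trigger — this domain ends here.
From /ḍ/ at 13 rightward: word edge.
Targets with no active source: positions 6 7 8 stay [-emphatic].
[+RTR] positions on the surface: 1 2 4 10 12 13.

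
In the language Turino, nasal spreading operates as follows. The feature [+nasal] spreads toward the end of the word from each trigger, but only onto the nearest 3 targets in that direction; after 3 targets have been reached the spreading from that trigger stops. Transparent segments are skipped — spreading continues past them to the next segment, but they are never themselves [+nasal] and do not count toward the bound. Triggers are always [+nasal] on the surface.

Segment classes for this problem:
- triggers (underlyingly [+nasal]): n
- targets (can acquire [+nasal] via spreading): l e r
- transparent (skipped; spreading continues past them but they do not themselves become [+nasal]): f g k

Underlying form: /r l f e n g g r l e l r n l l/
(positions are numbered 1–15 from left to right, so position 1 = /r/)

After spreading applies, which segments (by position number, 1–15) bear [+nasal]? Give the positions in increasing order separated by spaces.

From /n/ at 5 rightward: 6 /g/ transparent; 7 /g/ transparent; 8 /r/ → [+nasal]; 9 /l/ → [+nasal]; 10 /e/ → [+nasal]; bound reached.
From /n/ at 13 rightward: 14 /l/ → [+nasal]; 15 /l/ → [+nasal]; word edge.
Targets with no active source: positions 1 2 4 11 12 stay [-nasal].

5 8 9 10 13 14 15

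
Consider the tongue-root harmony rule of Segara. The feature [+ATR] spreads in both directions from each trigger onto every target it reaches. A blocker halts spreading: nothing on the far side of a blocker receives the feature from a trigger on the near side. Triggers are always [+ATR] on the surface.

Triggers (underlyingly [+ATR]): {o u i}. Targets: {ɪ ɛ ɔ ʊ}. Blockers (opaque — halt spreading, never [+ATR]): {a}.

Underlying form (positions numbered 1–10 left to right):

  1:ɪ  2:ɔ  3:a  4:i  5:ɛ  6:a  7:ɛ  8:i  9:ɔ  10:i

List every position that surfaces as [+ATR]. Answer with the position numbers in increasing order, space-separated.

From /i/ at 4 rightward: 5 /ɛ/ → [+ATR]; 6 /a/ blocks.
From /i/ at 4 leftward: 3 /a/ blocks.
From /i/ at 8 rightward: 9 /ɔ/ → [+ATR]; 10 /i/ is itself a trigger — this domain ends here.
From /i/ at 8 leftward: 7 /ɛ/ → [+ATR]; 6 /a/ blocks.
From /i/ at 10 rightward: word edge.
From /i/ at 10 leftward: 9 /ɔ/ → [+ATR]; 8 /i/ is itself a trigger — this domain ends here.
Targets with no active source: positions 1 2 stay [-ATR].

4 5 7 8 9 10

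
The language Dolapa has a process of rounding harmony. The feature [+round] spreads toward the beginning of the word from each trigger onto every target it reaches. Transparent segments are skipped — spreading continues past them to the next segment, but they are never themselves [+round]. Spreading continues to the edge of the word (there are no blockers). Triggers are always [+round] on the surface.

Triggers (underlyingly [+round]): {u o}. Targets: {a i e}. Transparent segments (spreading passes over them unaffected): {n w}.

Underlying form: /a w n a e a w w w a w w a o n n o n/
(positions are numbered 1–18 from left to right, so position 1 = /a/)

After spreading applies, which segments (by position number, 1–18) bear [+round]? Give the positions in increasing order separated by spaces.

1 4 5 6 10 13 14 17

From /o/ at 14 leftward: 13 /a/ → [+round]; 12 /w/ transparent; 11 /w/ transparent; 10 /a/ → [+round]; 9 /w/ transparent; 8 /w/ transparent; 7 /w/ transparent; 6 /a/ → [+round]; 5 /e/ → [+round]; 4 /a/ → [+round]; 3 /n/ transparent; 2 /w/ transparent; 1 /a/ → [+round]; word edge.
From /o/ at 17 leftward: 16 /n/ transparent; 15 /n/ transparent; 14 /o/ is itself a trigger — this domain ends here.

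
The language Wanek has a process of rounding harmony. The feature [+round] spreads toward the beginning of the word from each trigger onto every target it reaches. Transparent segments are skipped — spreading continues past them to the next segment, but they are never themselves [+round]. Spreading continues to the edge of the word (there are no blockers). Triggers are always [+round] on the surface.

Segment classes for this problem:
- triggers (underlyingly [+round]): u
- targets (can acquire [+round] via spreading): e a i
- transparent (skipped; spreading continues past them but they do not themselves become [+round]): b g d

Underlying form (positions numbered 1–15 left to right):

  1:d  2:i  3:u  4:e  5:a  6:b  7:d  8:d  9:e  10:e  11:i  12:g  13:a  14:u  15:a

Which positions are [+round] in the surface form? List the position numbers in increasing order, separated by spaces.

2 3 4 5 9 10 11 13 14

From /u/ at 3 leftward: 2 /i/ → [+round]; 1 /d/ transparent; word edge.
From /u/ at 14 leftward: 13 /a/ → [+round]; 12 /g/ transparent; 11 /i/ → [+round]; 10 /e/ → [+round]; 9 /e/ → [+round]; 8 /d/ transparent; 7 /d/ transparent; 6 /b/ transparent; 5 /a/ → [+round]; 4 /e/ → [+round]; 3 /u/ is itself a trigger — this domain ends here.
Target with no active source: position 15 stays [-round].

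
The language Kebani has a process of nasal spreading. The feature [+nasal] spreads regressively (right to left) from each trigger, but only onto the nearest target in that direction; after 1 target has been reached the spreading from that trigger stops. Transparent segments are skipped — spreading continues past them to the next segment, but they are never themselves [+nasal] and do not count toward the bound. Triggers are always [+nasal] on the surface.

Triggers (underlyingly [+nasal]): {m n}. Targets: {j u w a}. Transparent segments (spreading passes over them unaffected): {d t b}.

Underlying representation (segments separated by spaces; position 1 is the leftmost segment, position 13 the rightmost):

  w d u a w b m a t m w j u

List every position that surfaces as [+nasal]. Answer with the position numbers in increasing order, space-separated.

From /m/ at 7 leftward: 6 /b/ transparent; 5 /w/ → [+nasal]; bound reached.
From /m/ at 10 leftward: 9 /t/ transparent; 8 /a/ → [+nasal]; bound reached.
Targets with no active source: positions 1 3 4 11 12 13 stay [-nasal].

5 7 8 10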